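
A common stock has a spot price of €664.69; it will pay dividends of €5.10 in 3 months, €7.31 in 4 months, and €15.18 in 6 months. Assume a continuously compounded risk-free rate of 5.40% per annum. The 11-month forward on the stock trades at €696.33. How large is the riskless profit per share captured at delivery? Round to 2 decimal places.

€26.27 per share

PV(dividends) I = 5.10·e^(−0.0540·3/12) + 7.31·e^(−0.0540·4/12) + 15.18·e^(−0.0540·6/12) = 26.9868
Fair forward F* = (S − I)·e^(rT) = (664.69 − 26.9868)·e^0.049500 = 637.7032 × 1.050746 = 670.0641
Market €696.33 > fair 670.0641: forward overpriced → cash-and-carry (borrow at r, buy the stock and collect the dividends, short the forward).
Profit at T = |F_mkt − F*| = |696.33 − 670.0641| = €26.27 per share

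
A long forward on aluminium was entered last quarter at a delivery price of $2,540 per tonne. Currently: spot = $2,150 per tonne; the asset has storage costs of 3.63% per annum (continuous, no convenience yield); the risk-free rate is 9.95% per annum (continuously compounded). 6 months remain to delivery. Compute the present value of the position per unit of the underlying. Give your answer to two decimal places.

-$227.35 per tonne

Current fair forward for the remaining 6 months: F = S·e^((r + u)·T), (r + u) = 0.0995 + 0.0363 = 0.1358
F = 2150 · e^(0.1358 × 6/12) = 2150 × 1.07025828 = 2301.0553
Value of long forward = (F − K)·e^(−rT) = (2301.0553 − 2540) · e^(−0.0995·6/12)
= -238.9447 × 0.95146726 = -227.35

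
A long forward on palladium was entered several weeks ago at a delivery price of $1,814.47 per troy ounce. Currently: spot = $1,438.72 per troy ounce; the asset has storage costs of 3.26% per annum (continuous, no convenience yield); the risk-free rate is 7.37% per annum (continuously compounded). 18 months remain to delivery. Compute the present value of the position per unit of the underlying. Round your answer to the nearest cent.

Current fair forward for the remaining 18 months: F = S·e^((r + u)·T), (r + u) = 0.0737 + 0.0326 = 0.1063
F = 1438.72 · e^(0.1063 × 18/12) = 1438.72 × 1.17286562 = 1687.4252
Value of long forward = (F − K)·e^(−rT) = (1687.4252 − 1814.47) · e^(−0.0737·18/12)
= -127.0448 × 0.89534156 = -113.75

-$113.75 per troy ounce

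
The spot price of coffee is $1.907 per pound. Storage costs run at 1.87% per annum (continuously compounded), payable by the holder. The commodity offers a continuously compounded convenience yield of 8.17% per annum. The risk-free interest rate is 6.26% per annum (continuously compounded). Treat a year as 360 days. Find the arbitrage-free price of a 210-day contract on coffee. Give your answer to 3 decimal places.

Net carry = r + u − y = 0.0626 + 0.0187 − 0.0817 = -0.0004
F = S·e^((r+u−y)T) = 1.907 · e^(-0.0004 × 210/360) = 1.907 · e^-0.000233
= 1.907 × 0.999767 = $1.907 per pound

$1.907 per pound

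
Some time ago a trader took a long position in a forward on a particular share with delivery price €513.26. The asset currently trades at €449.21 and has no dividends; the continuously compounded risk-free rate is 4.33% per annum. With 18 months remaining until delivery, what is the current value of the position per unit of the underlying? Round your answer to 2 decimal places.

-€31.77

Current fair forward for the remaining 18 months: F = S·e^(r·T), r = 0.0433
F = 449.21 · e^(0.0433 × 18/12) = 449.21 × 1.067106 = 479.3547
Value of long forward = (F − K)·e^(−rT) = (479.3547 − 513.26) · e^(−0.0433·18/12)
= -33.9053 × 0.937114 = -31.77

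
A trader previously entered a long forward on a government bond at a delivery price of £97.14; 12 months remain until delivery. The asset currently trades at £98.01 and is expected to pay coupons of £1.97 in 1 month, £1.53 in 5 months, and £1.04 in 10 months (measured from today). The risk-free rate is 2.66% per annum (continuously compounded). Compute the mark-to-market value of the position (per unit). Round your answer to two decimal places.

-£1.08

PV(remaining coupons) I = 1.97·e^(−0.0266·1/12) + 1.53·e^(−0.0266·5/12) + 1.04·e^(−0.0266·10/12) = 4.4960
Current forward F = (S − I)·e^(rT) = (98.01 − 4.4960)·e^(0.0266·12/12) = 93.5140 × 1.026957 = 96.0349
Value (long) = (F − K)·e^(−rT) = (96.0349 − 97.14) × 0.973751 = -1.0761
Value = -£1.08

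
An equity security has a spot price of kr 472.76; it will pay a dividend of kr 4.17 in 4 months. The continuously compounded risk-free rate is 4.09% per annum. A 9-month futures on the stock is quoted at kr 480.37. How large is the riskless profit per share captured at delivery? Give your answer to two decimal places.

PV(dividends) I = 4.17·e^(−0.0409·4/12) = 4.1135
Fair futures F* = (S − I)·e^(rT) = (472.76 − 4.1135)·e^0.030675 = 468.6465 × 1.031150 = 483.2448
Market kr 480.37 < fair 483.2448: forward underpriced → reverse cash-and-carry (short the stock, invest proceeds at r, pay the dividends, go long the forward).
Profit at T = |F_mkt − F*| = |480.37 − 483.2448| = kr 2.87 per share

kr 2.87 per share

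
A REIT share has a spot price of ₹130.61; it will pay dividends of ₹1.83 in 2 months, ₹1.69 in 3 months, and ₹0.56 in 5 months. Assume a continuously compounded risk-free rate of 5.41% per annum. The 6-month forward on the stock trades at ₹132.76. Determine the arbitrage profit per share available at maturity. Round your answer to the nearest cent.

PV(dividends) I = 1.83·e^(−0.0541·2/12) + 1.69·e^(−0.0541·3/12) + 0.56·e^(−0.0541·5/12) = 4.0284
Fair forward F* = (S − I)·e^(rT) = (130.61 − 4.0284)·e^0.027050 = 126.5816 × 1.027419 = 130.0523
Market ₹132.76 > fair 130.0523: forward overpriced → cash-and-carry (borrow at r, buy the stock and collect the dividends, short the forward).
Profit at T = |F_mkt − F*| = |132.76 − 130.0523| = ₹2.71 per share

₹2.71 per share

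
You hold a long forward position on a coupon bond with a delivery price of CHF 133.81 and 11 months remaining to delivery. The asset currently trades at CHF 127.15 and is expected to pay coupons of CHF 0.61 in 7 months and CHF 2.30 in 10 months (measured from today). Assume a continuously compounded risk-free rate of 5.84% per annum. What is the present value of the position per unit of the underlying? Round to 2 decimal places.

-CHF 2.47

PV(remaining coupons) I = 0.61·e^(−0.0584·7/12) + 2.30·e^(−0.0584·10/12) = 2.7803
Current forward F = (S − I)·e^(rT) = (127.15 − 2.7803)·e^(0.0584·11/12) = 124.3697 × 1.054992 = 131.2090
Value (long) = (F − K)·e^(−rT) = (131.2090 − 133.81) × 0.947874 = -2.4654
Value = -CHF 2.47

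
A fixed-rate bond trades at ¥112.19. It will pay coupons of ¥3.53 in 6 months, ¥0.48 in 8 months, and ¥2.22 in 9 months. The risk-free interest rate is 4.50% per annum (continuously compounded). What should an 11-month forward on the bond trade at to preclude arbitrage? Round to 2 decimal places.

¥110.60

PV(coupons) I = 3.53·e^(−0.0450·6/12) + 0.48·e^(−0.0450·8/12) + 2.22·e^(−0.0450·9/12)
I = 3.4515 + 0.4658 + 2.1463 = 6.0636
F = (S − I)·e^(rT) = (112.19 − 6.0636) · e^(0.0450·11/12)
= 106.1264 · e^0.041250 = 106.1264 × 1.042113 = ¥110.60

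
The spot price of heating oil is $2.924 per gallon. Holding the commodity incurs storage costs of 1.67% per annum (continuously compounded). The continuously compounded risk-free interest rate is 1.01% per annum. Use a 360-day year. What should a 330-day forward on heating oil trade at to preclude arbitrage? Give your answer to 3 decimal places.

Net carry = r + u − y = 0.0101 + 0.0167 − 0.0000 = 0.0268
F = S·e^((r+u−y)T) = 2.924 · e^(0.0268 × 330/360) = 2.924 · e^0.024567
= 2.924 × 1.024871 = $2.997 per gallon

$2.997 per gallon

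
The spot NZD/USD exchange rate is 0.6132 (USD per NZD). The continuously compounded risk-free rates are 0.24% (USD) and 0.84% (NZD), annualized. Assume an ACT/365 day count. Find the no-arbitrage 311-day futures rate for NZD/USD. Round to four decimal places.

0.6101

F = S·e^((r_USD − r_NZD)T) = 0.6132 · e^((0.0024 − 0.0084) × 311/365)
= 0.6132 · e^-0.005112 = 0.6132 × 0.994901
F = 0.6101 USD per NZD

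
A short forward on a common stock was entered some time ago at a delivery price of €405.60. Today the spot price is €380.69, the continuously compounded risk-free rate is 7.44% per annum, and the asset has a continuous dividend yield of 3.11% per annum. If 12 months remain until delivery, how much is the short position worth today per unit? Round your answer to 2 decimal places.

€7.49

Current fair forward for the remaining 12 months: F = S·e^((r − q)·T), (r − q) = 0.0744 − 0.0311 = 0.0433
F = 380.69 · e^(0.0433 × 12/12) = 380.69 × 1.044251 = 397.5359
Value of long forward = (F − K)·e^(−rT) = (397.5359 − 405.60) · e^(−0.0744·12/12)
= -8.0641 × 0.928300 = -7.49
Short position value = −(long value) = €7.49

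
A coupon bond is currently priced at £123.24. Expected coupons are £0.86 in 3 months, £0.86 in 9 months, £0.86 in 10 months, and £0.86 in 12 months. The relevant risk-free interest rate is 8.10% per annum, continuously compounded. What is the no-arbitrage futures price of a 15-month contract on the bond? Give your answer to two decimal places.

£132.78

PV(coupons) I = 0.86·e^(−0.0810·3/12) + 0.86·e^(−0.0810·9/12) + 0.86·e^(−0.0810·10/12) + 0.86·e^(−0.0810·12/12)
I = 0.8428 + 0.8093 + 0.8039 + 0.7931 = 3.2491
F = (S − I)·e^(rT) = (123.24 − 3.2491) · e^(0.0810·15/12)
= 119.9909 · e^0.101250 = 119.9909 × 1.106553 = £132.78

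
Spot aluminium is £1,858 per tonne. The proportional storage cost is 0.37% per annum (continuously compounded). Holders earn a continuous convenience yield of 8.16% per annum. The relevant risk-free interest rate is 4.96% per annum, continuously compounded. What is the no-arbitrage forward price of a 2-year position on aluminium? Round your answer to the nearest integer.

£1,756 per tonne

Net carry = r + u − y = 0.0496 + 0.0037 − 0.0816 = -0.0283
F = S·e^((r+u−y)T) = 1858 · e^(-0.0283 × 2) = 1858 · e^-0.056600
= 1858 × 0.944972 = £1,756 per tonne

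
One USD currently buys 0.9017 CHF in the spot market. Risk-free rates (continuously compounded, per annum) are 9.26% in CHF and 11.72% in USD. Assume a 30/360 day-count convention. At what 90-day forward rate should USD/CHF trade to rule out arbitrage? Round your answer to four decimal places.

0.8962

F = S·e^((r_CHF − r_USD)T) = 0.9017 · e^((0.0926 − 0.1172) × 90/360)
= 0.9017 · e^-0.006150 = 0.9017 × 0.993869
F = 0.8962 CHF per USD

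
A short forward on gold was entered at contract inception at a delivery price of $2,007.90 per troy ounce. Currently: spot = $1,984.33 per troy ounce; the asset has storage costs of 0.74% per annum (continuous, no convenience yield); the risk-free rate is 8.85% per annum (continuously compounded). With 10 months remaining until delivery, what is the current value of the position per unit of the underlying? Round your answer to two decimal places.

Current fair forward for the remaining 10 months: F = S·e^((r + u)·T), (r + u) = 0.0885 + 0.0074 = 0.0959
F = 1984.33 · e^(0.0959 × 10/12) = 1984.33 × 1.08319680 = 2149.4199
Value of long forward = (F − K)·e^(−rT) = (2149.4199 − 2007.90) · e^(−0.0885·10/12)
= 141.5199 × 0.92890389 = 131.46
Short position value = −(long value) = -$131.46

-$131.46 per troy ounce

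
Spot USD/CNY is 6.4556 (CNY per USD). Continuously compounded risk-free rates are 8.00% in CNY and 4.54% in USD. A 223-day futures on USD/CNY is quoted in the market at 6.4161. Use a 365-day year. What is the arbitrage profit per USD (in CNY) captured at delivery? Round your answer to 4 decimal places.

Fair futures: F* = S·e^(carry·T), with carry = (r_CNY − r_USD) = 0.0800 − 0.0454 = 0.0346
F* = 6.4556 · e^(0.0346 × 223/365) = 6.4556 · e^0.021139 = 6.4556 × 1.021364 = 6.5935
Market 6.4161 < fair 6.5935: forward underpriced → reverse cash-and-carry (short spot, go long the forward).
At maturity, profit = |F_mkt − F*| = |6.4161 − 6.5935| = 0.1774 per USD (in CNY)

0.1774 per USD (in CNY)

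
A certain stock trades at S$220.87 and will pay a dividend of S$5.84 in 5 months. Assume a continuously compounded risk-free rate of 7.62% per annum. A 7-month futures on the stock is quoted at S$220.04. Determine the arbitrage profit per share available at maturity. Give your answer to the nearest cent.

S$4.95 per share

PV(dividends) I = 5.84·e^(−0.0762·5/12) = 5.6575
Fair futures F* = (S − I)·e^(rT) = (220.87 − 5.6575)·e^0.044450 = 215.2125 × 1.045453 = 224.9946
Market S$220.04 < fair 224.9946: forward underpriced → reverse cash-and-carry (short the stock, invest proceeds at r, pay the dividends, go long the forward).
Profit at T = |F_mkt − F*| = |220.04 − 224.9946| = S$4.95 per share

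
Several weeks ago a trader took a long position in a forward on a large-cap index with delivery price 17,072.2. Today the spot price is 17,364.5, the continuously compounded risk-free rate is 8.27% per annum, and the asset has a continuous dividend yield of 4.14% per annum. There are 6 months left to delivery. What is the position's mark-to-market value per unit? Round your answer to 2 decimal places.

628.09

Current fair forward for the remaining 6 months: F = S·e^((r − q)·T), (r − q) = 0.0827 − 0.0414 = 0.0413
F = 17364.5 · e^(0.0413 × 6/12) = 17364.5 × 1.02086469 = 17726.8049
Value of long forward = (F − K)·e^(−rT) = (17726.8049 − 17072.2) · e^(−0.0827·6/12)
= 654.6049 × 0.95949325 = 628.09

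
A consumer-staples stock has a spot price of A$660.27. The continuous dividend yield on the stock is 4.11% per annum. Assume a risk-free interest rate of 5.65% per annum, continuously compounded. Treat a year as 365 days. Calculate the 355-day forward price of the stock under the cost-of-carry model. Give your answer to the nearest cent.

A$670.23

F = S·e^((r − q)T) = 660.27 · e^((0.0565 − 0.0411) × 355/365)
= 660.27 · e^0.014978 = 660.27 × 1.015091
F = A$670.23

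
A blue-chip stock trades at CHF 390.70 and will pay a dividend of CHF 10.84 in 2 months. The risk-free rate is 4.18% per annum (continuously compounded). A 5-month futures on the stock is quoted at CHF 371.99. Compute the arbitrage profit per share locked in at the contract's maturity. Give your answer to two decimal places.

CHF 14.62 per share

PV(dividends) I = 10.84·e^(−0.0418·2/12) = 10.7647
Fair futures F* = (S − I)·e^(rT) = (390.70 − 10.7647)·e^0.017417 = 379.9353 × 1.017570 = 386.6108
Market CHF 371.99 < fair 386.6108: forward underpriced → reverse cash-and-carry (short the stock, invest proceeds at r, pay the dividends, go long the forward).
Profit at T = |F_mkt − F*| = |371.99 − 386.6108| = CHF 14.62 per share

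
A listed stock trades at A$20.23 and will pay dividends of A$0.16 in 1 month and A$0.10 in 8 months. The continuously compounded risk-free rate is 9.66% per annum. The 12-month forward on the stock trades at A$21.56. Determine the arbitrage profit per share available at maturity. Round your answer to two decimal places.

A$0.44 per share

PV(dividends) I = 0.16·e^(−0.0966·1/12) + 0.10·e^(−0.0966·8/12) = 0.2525
Fair forward F* = (S − I)·e^(rT) = (20.23 − 0.2525)·e^0.096600 = 19.9775 × 1.101420 = 22.0036
Market A$21.56 < fair 22.0036: forward underpriced → reverse cash-and-carry (short the stock, invest proceeds at r, pay the dividends, go long the forward).
Profit at T = |F_mkt − F*| = |21.56 − 22.0036| = A$0.44 per share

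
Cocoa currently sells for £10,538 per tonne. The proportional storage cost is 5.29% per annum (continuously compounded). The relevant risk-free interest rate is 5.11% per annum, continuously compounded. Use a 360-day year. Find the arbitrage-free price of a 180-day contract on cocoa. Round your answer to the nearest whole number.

Net carry = r + u − y = 0.0511 + 0.0529 − 0.0000 = 0.1040
F = S·e^((r+u−y)T) = 10538 · e^(0.1040 × 180/360) = 10538 · e^0.052000
= 10538 × 1.053376 = £11,100 per tonne

£11,100 per tonne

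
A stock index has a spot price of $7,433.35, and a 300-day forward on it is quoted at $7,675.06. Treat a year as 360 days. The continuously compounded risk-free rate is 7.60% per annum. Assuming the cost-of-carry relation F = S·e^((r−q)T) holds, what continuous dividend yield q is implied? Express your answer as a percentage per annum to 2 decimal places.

From F = S·e^((r−q)T): (r − q) = ln(F/S)/T
ln(7675.06/7433.35) = ln(1.032517) = 0.032000
(r − q) = 0.032000 / (300/360) = 0.038400
q = r − ln(F/S)/T = 0.0760 − 0.038400 = 0.037600
q = 3.76%

3.76%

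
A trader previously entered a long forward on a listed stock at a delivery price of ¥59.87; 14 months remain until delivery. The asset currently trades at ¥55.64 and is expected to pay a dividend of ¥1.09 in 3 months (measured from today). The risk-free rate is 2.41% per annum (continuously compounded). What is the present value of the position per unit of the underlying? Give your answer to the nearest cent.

PV(remaining dividends) I = 1.09·e^(−0.0241·3/12) = 1.0835
Current forward F = (S − I)·e^(rT) = (55.64 − 1.0835)·e^(0.0241·14/12) = 54.5565 × 1.028516 = 56.1122
Value (long) = (F − K)·e^(−rT) = (56.1122 − 59.87) × 0.972275 = -3.6536
Value = -¥3.65

-¥3.65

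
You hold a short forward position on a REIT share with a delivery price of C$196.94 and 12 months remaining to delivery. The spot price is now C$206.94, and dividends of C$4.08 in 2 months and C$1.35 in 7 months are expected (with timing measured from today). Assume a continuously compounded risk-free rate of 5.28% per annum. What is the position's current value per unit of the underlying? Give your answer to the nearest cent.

PV(remaining dividends) I = 4.08·e^(−0.0528·2/12) + 1.35·e^(−0.0528·7/12) = 5.3533
Current forward F = (S − I)·e^(rT) = (206.94 − 5.3533)·e^(0.0528·12/12) = 201.5867 × 1.054219 = 212.5165
Value (long) = (F − K)·e^(−rT) = (212.5165 − 196.94) × 0.948570 = 14.7754
Short position value = −(long value) = -C$14.78

-C$14.78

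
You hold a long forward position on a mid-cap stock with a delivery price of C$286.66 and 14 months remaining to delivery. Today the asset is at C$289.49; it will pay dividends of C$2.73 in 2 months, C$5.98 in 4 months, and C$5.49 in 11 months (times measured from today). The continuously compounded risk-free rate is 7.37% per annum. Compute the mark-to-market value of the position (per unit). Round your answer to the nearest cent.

PV(remaining dividends) I = 2.73·e^(−0.0737·2/12) + 5.98·e^(−0.0737·4/12) + 5.49·e^(−0.0737·11/12) = 13.6629
Current forward F = (S − I)·e^(rT) = (289.49 − 13.6629)·e^(0.0737·14/12) = 275.8271 × 1.089788 = 300.5931
Value (long) = (F − K)·e^(−rT) = (300.5931 − 286.66) × 0.917610 = 12.7852
Value = C$12.79

C$12.79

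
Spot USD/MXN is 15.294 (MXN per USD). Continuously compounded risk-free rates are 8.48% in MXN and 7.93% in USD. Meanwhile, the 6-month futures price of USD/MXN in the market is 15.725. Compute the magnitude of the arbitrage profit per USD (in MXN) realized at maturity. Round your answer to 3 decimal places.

Fair futures: F* = S·e^(carry·T), with carry = (r_MXN − r_USD) = 0.0848 − 0.0793 = 0.0055
F* = 15.294 · e^(0.0055 × 6/12) = 15.294 · e^0.002750 = 15.294 × 1.002754 = 15.3361
Market 15.725 > fair 15.3361: forward overpriced → cash-and-carry (buy spot, short the forward).
At maturity, profit = |F_mkt − F*| = |15.725 − 15.3361| = 0.389 per USD (in MXN)

0.389 per USD (in MXN)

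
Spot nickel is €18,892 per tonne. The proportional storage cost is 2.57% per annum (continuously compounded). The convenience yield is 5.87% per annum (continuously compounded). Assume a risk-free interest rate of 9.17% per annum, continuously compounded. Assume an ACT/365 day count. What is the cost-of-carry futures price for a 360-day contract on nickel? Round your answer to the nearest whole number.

Net carry = r + u − y = 0.0917 + 0.0257 − 0.0587 = 0.0587
F = S·e^((r+u−y)T) = 18892 · e^(0.0587 × 360/365) = 18892 · e^0.057896
= 18892 × 1.059605 = €20,018 per tonne

€20,018 per tonne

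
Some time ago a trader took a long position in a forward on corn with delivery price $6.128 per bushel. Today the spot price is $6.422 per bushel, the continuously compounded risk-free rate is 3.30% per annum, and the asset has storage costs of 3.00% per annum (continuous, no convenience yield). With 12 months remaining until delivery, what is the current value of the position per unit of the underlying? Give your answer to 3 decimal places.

$0.689 per bushel

Current fair forward for the remaining 12 months: F = S·e^((r + u)·T), (r + u) = 0.0330 + 0.0300 = 0.0630
F = 6.422 · e^(0.0630 × 12/12) = 6.422 × 1.065027 = 6.8396
Value of long forward = (F − K)·e^(−rT) = (6.8396 − 6.128) · e^(−0.0330·12/12)
= 0.7116 × 0.967539 = 0.689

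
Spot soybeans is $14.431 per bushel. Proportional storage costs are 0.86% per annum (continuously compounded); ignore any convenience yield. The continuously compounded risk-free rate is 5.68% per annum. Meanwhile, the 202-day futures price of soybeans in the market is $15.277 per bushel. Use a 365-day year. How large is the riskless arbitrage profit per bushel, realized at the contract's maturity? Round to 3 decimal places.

$0.314 per bushel

Fair futures: F* = S·e^(carry·T), with carry = (r + u) = 0.0568 + 0.0086 = 0.0654
F* = 14.431 · e^(0.0654 × 202/365) = 14.431 · e^0.036194 = 14.431 × 1.036857 = $14.9629
Market $15.277 > fair $14.9629: forward overpriced → cash-and-carry (buy spot, short the forward).
At maturity, profit = |F_mkt − F*| = |15.277 − 14.9629| = $0.314 per bushel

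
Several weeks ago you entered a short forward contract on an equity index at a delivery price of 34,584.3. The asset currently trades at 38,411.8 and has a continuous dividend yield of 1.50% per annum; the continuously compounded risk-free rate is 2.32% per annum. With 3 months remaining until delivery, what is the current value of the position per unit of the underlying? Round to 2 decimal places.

Current fair forward for the remaining 3 months: F = S·e^((r − q)·T), (r − q) = 0.0232 − 0.0150 = 0.0082
F = 38411.8 · e^(0.0082 × 3/12) = 38411.8 × 1.00205210 = 38490.6249
Value of long forward = (F − K)·e^(−rT) = (38490.6249 − 34584.3) · e^(−0.0232·3/12)
= 3906.3249 × 0.99421679 = 3883.73
Short position value = −(long value) = -3883.73

-3883.73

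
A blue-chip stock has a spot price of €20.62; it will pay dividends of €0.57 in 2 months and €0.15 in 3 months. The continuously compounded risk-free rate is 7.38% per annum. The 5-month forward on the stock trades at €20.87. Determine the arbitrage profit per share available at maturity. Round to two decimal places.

€0.34 per share

PV(dividends) I = 0.57·e^(−0.0738·2/12) + 0.15·e^(−0.0738·3/12) = 0.7103
Fair forward F* = (S − I)·e^(rT) = (20.62 − 0.7103)·e^0.030750 = 19.9097 × 1.031228 = 20.5314
Market €20.87 > fair 20.5314: forward overpriced → cash-and-carry (borrow at r, buy the stock and collect the dividends, short the forward).
Profit at T = |F_mkt − F*| = |20.87 − 20.5314| = €0.34 per share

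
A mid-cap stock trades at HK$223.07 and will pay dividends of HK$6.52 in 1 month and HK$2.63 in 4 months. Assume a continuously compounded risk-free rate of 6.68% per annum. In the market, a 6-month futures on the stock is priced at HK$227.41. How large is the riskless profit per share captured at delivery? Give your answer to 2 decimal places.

HK$6.13 per share

PV(dividends) I = 6.52·e^(−0.0668·1/12) + 2.63·e^(−0.0668·4/12) = 9.0559
Fair futures F* = (S − I)·e^(rT) = (223.07 − 9.0559)·e^0.033400 = 214.0141 × 1.033964 = 221.2829
Market HK$227.41 > fair 221.2829: forward overpriced → cash-and-carry (borrow at r, buy the stock and collect the dividends, short the forward).
Profit at T = |F_mkt − F*| = |227.41 − 221.2829| = HK$6.13 per share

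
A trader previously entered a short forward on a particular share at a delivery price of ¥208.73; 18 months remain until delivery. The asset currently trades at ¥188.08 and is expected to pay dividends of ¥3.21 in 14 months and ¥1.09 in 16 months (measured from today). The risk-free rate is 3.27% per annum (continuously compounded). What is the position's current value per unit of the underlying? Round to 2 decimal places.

¥14.79

PV(remaining dividends) I = 3.21·e^(−0.0327·14/12) + 1.09·e^(−0.0327·16/12) = 4.1333
Current forward F = (S − I)·e^(rT) = (188.08 − 4.1333)·e^(0.0327·18/12) = 183.9467 × 1.050273 = 193.1943
Value (long) = (F − K)·e^(−rT) = (193.1943 − 208.73) × 0.952134 = -14.7921
Short position value = −(long value) = ¥14.79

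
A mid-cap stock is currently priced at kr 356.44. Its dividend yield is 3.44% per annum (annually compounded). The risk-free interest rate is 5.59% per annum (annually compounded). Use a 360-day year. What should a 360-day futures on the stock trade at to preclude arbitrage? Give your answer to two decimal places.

F = S · (1+r)^T / (1+q)^T
= 356.44 × 1.055900 / 1.034400 = 356.44 × 1.020785
F = kr 363.85

kr 363.85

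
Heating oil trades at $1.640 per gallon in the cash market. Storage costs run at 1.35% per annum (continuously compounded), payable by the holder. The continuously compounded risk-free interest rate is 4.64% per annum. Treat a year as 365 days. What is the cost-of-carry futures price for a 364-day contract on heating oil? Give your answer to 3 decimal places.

$1.741 per gallon

Net carry = r + u − y = 0.0464 + 0.0135 − 0.0000 = 0.0599
F = S·e^((r+u−y)T) = 1.640 · e^(0.0599 × 364/365) = 1.640 · e^0.059736
= 1.640 × 1.061556 = $1.741 per gallon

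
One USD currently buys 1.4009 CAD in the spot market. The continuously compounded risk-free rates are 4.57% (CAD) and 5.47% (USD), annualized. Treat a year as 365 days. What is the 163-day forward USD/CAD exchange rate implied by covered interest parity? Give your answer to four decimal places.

1.3953

F = S·e^((r_CAD − r_USD)T) = 1.4009 · e^((0.0457 − 0.0547) × 163/365)
= 1.4009 · e^-0.004019 = 1.4009 × 0.995989
F = 1.3953 CAD per USD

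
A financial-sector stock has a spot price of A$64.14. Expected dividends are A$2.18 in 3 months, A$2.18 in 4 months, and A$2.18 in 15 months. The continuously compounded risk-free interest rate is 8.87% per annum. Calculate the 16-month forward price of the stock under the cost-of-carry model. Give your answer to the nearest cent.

PV(dividends) I = 2.18·e^(−0.0887·3/12) + 2.18·e^(−0.0887·4/12) + 2.18·e^(−0.0887·15/12)
I = 2.1322 + 2.1165 + 1.9512 = 6.1999
F = (S − I)·e^(rT) = (64.14 − 6.1999) · e^(0.0887·16/12)
= 57.9401 · e^0.118267 = 57.9401 × 1.125545 = A$65.21

A$65.21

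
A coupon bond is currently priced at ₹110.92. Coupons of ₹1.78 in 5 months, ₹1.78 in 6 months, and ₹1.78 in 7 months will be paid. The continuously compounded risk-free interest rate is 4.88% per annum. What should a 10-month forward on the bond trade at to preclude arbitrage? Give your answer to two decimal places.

₹110.10

PV(coupons) I = 1.78·e^(−0.0488·5/12) + 1.78·e^(−0.0488·6/12) + 1.78·e^(−0.0488·7/12)
I = 1.7442 + 1.7371 + 1.7300 = 5.2113
F = (S − I)·e^(rT) = (110.92 − 5.2113) · e^(0.0488·10/12)
= 105.7087 · e^0.040667 = 105.7087 × 1.041505 = ₹110.10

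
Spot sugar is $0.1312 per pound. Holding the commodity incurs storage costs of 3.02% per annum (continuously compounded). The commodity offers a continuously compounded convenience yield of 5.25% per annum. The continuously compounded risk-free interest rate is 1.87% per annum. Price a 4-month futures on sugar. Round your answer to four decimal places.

Net carry = r + u − y = 0.0187 + 0.0302 − 0.0525 = -0.0036
F = S·e^((r+u−y)T) = 0.1312 · e^(-0.0036 × 4/12) = 0.1312 · e^-0.001200
= 0.1312 × 0.998801 = $0.1310 per pound

$0.1310 per pound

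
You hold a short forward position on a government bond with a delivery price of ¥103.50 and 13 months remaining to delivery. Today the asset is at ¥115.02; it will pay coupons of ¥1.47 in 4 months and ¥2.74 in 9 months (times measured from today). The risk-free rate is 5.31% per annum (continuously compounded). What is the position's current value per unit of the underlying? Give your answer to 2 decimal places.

-¥13.23

PV(remaining coupons) I = 1.47·e^(−0.0531·4/12) + 2.74·e^(−0.0531·9/12) = 4.0772
Current forward F = (S − I)·e^(rT) = (115.02 − 4.0772)·e^(0.0531·13/12) = 110.9428 × 1.059212 = 117.5119
Value (long) = (F − K)·e^(−rT) = (117.5119 − 103.50) × 0.944098 = 13.2286
Short position value = −(long value) = -¥13.23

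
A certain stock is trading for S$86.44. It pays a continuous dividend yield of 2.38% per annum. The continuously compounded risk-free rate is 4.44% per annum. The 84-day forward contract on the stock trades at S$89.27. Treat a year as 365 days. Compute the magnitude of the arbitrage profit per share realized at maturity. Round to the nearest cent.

S$2.42 per share

Fair forward: F* = S·e^(carry·T), with carry = (r − q) = 0.0444 − 0.0238 = 0.0206
F* = 86.44 · e^(0.0206 × 84/365) = 86.44 · e^0.004741 = 86.44 × 1.004752 = S$86.8508
Market S$89.27 > fair S$86.8508: forward overpriced → cash-and-carry (buy spot, short the forward).
At maturity, profit = |F_mkt − F*| = |89.27 − 86.8508| = S$2.42 per share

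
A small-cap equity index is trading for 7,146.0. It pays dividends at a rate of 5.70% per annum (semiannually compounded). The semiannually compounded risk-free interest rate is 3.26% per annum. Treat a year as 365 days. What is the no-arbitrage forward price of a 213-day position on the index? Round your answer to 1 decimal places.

7,047.2

F = S · (1+r/2)^(2T) / (1+q/2)^(2T)
= 7146.0 × 1.019050 / 1.033342 = 7146.0 × 0.986169
F = 7,047.2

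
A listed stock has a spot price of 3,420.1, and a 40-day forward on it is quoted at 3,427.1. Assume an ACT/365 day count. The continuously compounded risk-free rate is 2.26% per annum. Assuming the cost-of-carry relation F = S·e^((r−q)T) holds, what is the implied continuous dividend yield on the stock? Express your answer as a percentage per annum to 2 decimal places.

From F = S·e^((r−q)T): (r − q) = ln(F/S)/T
ln(3427.1/3420.1) = ln(1.002047) = 0.002045
(r − q) = 0.002045 / (40/365) = 0.018661
q = r − ln(F/S)/T = 0.0226 − 0.018661 = 0.003939
q = 0.39%

0.39%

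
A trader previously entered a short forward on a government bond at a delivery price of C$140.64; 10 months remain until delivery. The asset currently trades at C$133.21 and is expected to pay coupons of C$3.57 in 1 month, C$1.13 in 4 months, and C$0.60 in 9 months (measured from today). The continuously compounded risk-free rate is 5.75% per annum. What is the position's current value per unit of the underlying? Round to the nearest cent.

PV(remaining coupons) I = 3.57·e^(−0.0575·1/12) + 1.13·e^(−0.0575·4/12) + 0.60·e^(−0.0575·9/12) = 5.2362
Current forward F = (S − I)·e^(rT) = (133.21 − 5.2362)·e^(0.0575·10/12) = 127.9738 × 1.049083 = 134.2551
Value (long) = (F − K)·e^(−rT) = (134.2551 − 140.64) × 0.953213 = -6.0862
Short position value = −(long value) = C$6.09

C$6.09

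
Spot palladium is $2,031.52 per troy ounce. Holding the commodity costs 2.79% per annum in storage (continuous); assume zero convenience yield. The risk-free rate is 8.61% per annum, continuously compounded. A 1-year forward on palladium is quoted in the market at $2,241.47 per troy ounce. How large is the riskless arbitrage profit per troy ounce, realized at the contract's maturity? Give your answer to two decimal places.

$35.36 per troy ounce

Fair forward: F* = S·e^(carry·T), with carry = (r + u) = 0.0861 + 0.0279 = 0.1140
F* = 2031.52 · e^(0.1140 × 1) = 2031.52 · e^0.11400000 = 2031.52 × 1.12075212 = $2276.8303
Market $2241.47 < fair $2276.8303: forward underpriced → reverse cash-and-carry (short spot, go long the forward).
At maturity, profit = |F_mkt − F*| = |2241.47 − 2276.8303| = $35.36 per troy ounce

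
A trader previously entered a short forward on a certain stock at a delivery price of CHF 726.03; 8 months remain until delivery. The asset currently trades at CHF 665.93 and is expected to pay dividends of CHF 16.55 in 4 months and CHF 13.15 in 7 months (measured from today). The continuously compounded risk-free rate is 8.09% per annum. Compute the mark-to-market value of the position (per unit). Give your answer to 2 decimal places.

PV(remaining dividends) I = 16.55·e^(−0.0809·4/12) + 13.15·e^(−0.0809·7/12) = 28.6535
Current forward F = (S − I)·e^(rT) = (665.93 − 28.6535)·e^(0.0809·8/12) = 637.2765 × 1.055414 = 672.5905
Value (long) = (F − K)·e^(−rT) = (672.5905 − 726.03) × 0.947495 = -50.6337
Short position value = −(long value) = CHF 50.63

CHF 50.63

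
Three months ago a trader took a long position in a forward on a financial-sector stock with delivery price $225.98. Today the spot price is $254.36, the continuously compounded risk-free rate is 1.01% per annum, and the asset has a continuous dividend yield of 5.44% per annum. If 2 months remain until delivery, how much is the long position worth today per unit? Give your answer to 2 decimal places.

Current fair forward for the remaining 2 months: F = S·e^((r − q)·T), (r − q) = 0.0101 − 0.0544 = -0.0443
F = 254.36 · e^(-0.0443 × 2/12) = 254.36 × 0.992644 = 252.4889
Value of long forward = (F − K)·e^(−rT) = (252.4889 − 225.98) · e^(−0.0101·2/12)
= 26.5089 × 0.998318 = 26.46

$26.46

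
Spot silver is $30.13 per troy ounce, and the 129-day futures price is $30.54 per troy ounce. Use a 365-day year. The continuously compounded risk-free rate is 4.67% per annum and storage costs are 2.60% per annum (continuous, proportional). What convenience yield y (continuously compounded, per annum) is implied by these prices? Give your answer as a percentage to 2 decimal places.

3.45%

F = S·e^((r+u−y)T) ⇒ (r+u−y) = ln(F/S)/T
ln(30.54/30.13) = 0.013516; /T ⇒ 0.038243
y = r + u − ln(F/S)/T = 0.0467 + 0.0260 − 0.038243 = 0.034457
y = 3.45%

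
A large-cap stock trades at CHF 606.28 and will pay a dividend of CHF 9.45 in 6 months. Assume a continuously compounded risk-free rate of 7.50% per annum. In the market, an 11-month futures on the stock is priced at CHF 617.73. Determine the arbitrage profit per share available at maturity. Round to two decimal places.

PV(dividends) I = 9.45·e^(−0.0750·6/12) = 9.1022
Fair futures F* = (S − I)·e^(rT) = (606.28 − 9.1022)·e^0.068750 = 597.1778 × 1.071168 = 639.6777
Market CHF 617.73 < fair 639.6777: forward underpriced → reverse cash-and-carry (short the stock, invest proceeds at r, pay the dividends, go long the forward).
Profit at T = |F_mkt − F*| = |617.73 − 639.6777| = CHF 21.95 per share

CHF 21.95 per share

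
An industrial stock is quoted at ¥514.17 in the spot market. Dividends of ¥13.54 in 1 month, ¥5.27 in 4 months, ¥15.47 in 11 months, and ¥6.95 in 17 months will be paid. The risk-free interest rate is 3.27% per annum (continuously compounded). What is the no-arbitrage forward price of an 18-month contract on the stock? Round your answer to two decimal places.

PV(dividends) I = 13.54·e^(−0.0327·1/12) + 5.27·e^(−0.0327·4/12) + 15.47·e^(−0.0327·11/12) + 6.95·e^(−0.0327·17/12)
I = 13.5032 + 5.2129 + 15.0132 + 6.6354 = 40.3647
F = (S − I)·e^(rT) = (514.17 − 40.3647) · e^(0.0327·18/12)
= 473.8053 · e^0.049050 = 473.8053 × 1.050273 = ¥497.62

¥497.62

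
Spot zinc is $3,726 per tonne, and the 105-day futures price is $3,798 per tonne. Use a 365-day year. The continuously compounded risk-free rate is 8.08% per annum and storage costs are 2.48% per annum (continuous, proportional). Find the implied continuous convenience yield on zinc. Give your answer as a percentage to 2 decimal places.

3.91%

F = S·e^((r+u−y)T) ⇒ (r+u−y) = ln(F/S)/T
ln(3798/3726) = 0.019139; /T ⇒ 0.066531
y = r + u − ln(F/S)/T = 0.0808 + 0.0248 − 0.066531 = 0.039069
y = 3.91%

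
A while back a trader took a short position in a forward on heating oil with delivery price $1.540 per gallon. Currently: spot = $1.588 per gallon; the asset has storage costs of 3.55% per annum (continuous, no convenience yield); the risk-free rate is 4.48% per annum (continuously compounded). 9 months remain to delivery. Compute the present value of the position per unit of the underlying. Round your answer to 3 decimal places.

Current fair forward for the remaining 9 months: F = S·e^((r + u)·T), (r + u) = 0.0448 + 0.0355 = 0.0803
F = 1.588 · e^(0.0803 × 9/12) = 1.588 × 1.062075 = 1.6866
Value of long forward = (F − K)·e^(−rT) = (1.6866 − 1.540) · e^(−0.0448·9/12)
= 0.1466 × 0.966958 = 0.142
Short position value = −(long value) = -$0.142

-$0.142 per gallon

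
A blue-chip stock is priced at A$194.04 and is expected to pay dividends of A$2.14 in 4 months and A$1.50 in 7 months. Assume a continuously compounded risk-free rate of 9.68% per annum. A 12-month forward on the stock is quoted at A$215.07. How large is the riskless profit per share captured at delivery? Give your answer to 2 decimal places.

A$5.15 per share

PV(dividends) I = 2.14·e^(−0.0968·4/12) + 1.50·e^(−0.0968·7/12) = 3.4897
Fair forward F* = (S − I)·e^(rT) = (194.04 − 3.4897)·e^0.096800 = 190.5503 × 1.101640 = 209.9178
Market A$215.07 > fair 209.9178: forward overpriced → cash-and-carry (borrow at r, buy the stock and collect the dividends, short the forward).
Profit at T = |F_mkt − F*| = |215.07 − 209.9178| = A$5.15 per share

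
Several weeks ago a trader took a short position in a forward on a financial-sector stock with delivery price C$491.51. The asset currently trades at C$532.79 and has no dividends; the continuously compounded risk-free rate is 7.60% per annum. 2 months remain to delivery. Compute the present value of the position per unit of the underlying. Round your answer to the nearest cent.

Current fair forward for the remaining 2 months: F = S·e^(r·T), r = 0.0760
F = 532.79 · e^(0.0760 × 2/12) = 532.79 × 1.012747 = 539.5815
Value of long forward = (F − K)·e^(−rT) = (539.5815 − 491.51) · e^(−0.0760·2/12)
= 48.0715 × 0.987413 = 47.47
Short position value = −(long value) = -C$47.47

-C$47.47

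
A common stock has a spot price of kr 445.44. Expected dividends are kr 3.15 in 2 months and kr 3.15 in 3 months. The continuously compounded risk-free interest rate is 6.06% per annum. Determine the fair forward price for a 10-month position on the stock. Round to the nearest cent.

kr 461.97

PV(dividends) I = 3.15·e^(−0.0606·2/12) + 3.15·e^(−0.0606·3/12)
I = 3.1183 + 3.1026 = 6.2209
F = (S − I)·e^(rT) = (445.44 − 6.2209) · e^(0.0606·10/12)
= 439.2191 · e^0.050500 = 439.2191 × 1.051797 = kr 461.97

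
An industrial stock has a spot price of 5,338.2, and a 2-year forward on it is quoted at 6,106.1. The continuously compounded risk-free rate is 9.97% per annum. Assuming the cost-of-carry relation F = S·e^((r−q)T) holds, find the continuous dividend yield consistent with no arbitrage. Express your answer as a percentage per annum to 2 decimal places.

From F = S·e^((r−q)T): (r − q) = ln(F/S)/T
ln(6106.1/5338.2) = ln(1.143850) = 0.134400
(r − q) = 0.134400 / (2) = 0.067200
q = r − ln(F/S)/T = 0.0997 − 0.067200 = 0.032500
q = 3.25%

3.25%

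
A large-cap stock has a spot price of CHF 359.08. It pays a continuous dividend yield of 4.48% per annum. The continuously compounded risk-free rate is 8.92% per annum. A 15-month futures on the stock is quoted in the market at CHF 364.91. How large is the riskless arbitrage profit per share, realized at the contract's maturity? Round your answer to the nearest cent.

Fair futures: F* = S·e^(carry·T), with carry = (r − q) = 0.0892 − 0.0448 = 0.0444
F* = 359.08 · e^(0.0444 × 15/12) = 359.08 · e^0.055500 = 359.08 × 1.057069 = CHF 379.5723
Market CHF 364.91 < fair CHF 379.5723: forward underpriced → reverse cash-and-carry (short spot, go long the forward).
At maturity, profit = |F_mkt − F*| = |364.91 − 379.5723| = CHF 14.66 per share

CHF 14.66 per share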